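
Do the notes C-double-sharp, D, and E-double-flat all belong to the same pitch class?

C## is pitch class 2; D is pitch class 2; Ebb is pitch class 2.
All spellings map to pitch class 2, so they are enharmonically equivalent.

Yes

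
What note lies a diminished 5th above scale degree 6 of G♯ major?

B

Scale degree 6 of G# major is E#.
A diminished fifth (6 semitones) above E# lands on the letter B, giving B.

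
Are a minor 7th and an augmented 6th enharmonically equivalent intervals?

Yes

A minor seventh spans 10 semitones; an augmented sixth spans 10.
They are enharmonically equivalent.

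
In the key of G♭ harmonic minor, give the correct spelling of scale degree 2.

The Gb harmonic minor scale runs Gb Ab Bbb Cb Db Ebb F.
Degree 2 is Ab.

Ab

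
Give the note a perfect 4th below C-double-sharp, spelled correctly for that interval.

G##

A fourth below C lands on the letter G.
A perfect fourth spans 5 semitones, so C## moves to pitch class 9. On the letter G that is G##.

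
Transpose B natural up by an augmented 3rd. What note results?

A third above B lands on the letter D.
An augmented third spans 5 semitones, so B moves to pitch class 4. On the letter D that is D##.

D##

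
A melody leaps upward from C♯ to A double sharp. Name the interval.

The letter names run C→A, a span of 5 letter steps, so the interval is some kind of sixth.
C# to A## is 10 semitones. A major sixth is 9, so 10 makes it augmented.

augmented sixth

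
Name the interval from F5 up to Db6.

minor sixth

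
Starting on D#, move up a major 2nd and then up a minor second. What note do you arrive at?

F#

A major second up from D# is E# (letter E, 2 semitones up).
A minor second up from E# is F# (letter F, 1 semitone up).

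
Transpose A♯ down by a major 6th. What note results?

A down a major sixth is C, so the target letter is C.
From A#, a major sixth is 9 semitones down: C#.

C#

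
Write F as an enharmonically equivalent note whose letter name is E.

E#

Plain E sits 1 semitone below F, so on the letter E the same pitch needs a sharp: E#.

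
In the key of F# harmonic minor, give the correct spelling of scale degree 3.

A

The F# harmonic minor scale runs F# G# A B C# D E#.
Degree 3 is A.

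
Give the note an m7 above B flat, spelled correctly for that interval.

B up a major seventh is A#, so the target letter is A.
From Bb, a minor seventh is 10 semitones up: Ab.

Ab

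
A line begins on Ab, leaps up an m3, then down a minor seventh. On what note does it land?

A minor third up from Ab is Cb (letter C, 3 semitones up).
A minor seventh down from Cb is Db (letter D, 10 semitones down).

Db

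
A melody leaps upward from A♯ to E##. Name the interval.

augmented fifth

The letter names run A→E, a span of 4 letter steps, so the interval is some kind of fifth.
A# to E## is 8 semitones. A perfect fifth is 7, so 8 makes it augmented.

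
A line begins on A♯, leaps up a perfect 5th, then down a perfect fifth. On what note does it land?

A#

A perfect fifth up from A# is E# (letter E, 7 semitones up).
A perfect fifth down from E# is A# (letter A, 7 semitones down).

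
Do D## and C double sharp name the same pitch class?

No

Two spellings are enharmonically equivalent only if they share a pitch class.
Here D## → 4, C## → 2; 2 ≠ 4, so they are not.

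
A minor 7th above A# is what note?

G#

A up a major seventh is G#, so the target letter is G.
From A#, a minor seventh is 10 semitones up: G#.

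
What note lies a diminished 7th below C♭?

D

A seventh below C lands on the letter D.
A diminished seventh spans 9 semitones, so Cb moves to pitch class 2. On the letter D that is D.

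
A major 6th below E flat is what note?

E down a major sixth is G, so the target letter is G.
From Eb, a major sixth is 9 semitones down: Gb.

Gb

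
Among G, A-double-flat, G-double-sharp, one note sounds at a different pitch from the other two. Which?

G##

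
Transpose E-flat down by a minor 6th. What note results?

E down a major sixth is G, so the target letter is G.
From Eb, a minor sixth is 8 semitones down: G.

G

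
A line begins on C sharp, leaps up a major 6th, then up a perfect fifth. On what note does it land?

E#

A major sixth up from C# is A# (letter A, 9 semitones up).
A perfect fifth up from A# is E# (letter E, 7 semitones up).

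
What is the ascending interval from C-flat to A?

The letter names run C→A, a span of 5 letter steps, so the interval is some kind of sixth.
Cb to A is 10 semitones. A major sixth is 9, so 10 makes it augmented.

augmented sixth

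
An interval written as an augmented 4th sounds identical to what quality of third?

An augmented fourth spans 6 semitones.
A third spanning 6 semitones is doubly augmented (the major third is 4).

doubly augmented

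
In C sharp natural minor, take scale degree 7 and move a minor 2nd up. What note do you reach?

Scale degree 7 of C# natural minor is B.
A minor second (1 semitone) above B lands on the letter C, giving C.

C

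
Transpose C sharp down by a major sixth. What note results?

A sixth below C lands on the letter E.
A major sixth spans 9 semitones, so C# moves to pitch class 4. On the letter E that is E.

E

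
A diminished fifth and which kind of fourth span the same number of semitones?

A diminished fifth spans 6 semitones.
A fourth spanning 6 semitones is augmented (the perfect fourth is 5).

augmented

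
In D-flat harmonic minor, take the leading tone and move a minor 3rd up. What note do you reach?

Eb

The leading tone of Db harmonic minor is C.
A minor third (3 semitones) above C lands on the letter E, giving Eb.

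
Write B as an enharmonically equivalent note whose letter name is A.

B is pitch class 11. The letter A alone is pitch class 9.
To reach pitch class 11 from A requires an offset of +2 semitones, i.e. double sharp: A##.

A##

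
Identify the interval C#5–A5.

minor sixth

The letter names run C→A, a span of 5 letter steps, so the interval is some kind of sixth.
C# to A is 8 semitones. A major sixth is 9, so 8 makes it minor.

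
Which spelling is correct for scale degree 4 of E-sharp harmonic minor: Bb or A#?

Each scale degree takes a distinct letter name. Degree 4 of a scale on E must use the letter A.
A# and Bb are enharmonically the same pitch, but only A# uses the letter A, so it is the correct spelling here.

A#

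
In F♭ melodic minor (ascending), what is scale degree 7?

Eb

Degree 7 takes the letter 6 steps above F, which is E.
In melodic minor (ascending), degree 7 sits 11 semitones above the tonic. Fb + 11 semitones is pitch class 3, spelled on E as Eb.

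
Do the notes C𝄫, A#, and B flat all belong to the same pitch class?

Yes

Cbb = pitch class 10 and A# = pitch class 10 and Bb = pitch class 10 — the same pitch class, so they are enharmonic equivalents.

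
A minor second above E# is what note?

A second above E lands on the letter F.
A minor second spans 1 semitone, so E# moves to pitch class 6. On the letter F that is F#.

F#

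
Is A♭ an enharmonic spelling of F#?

No

Ab is pitch class 8; F# is pitch class 6.
The pitch classes differ (8 vs. 6), so they are not enharmonic equivalents.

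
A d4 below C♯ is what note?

G##

A fourth below C lands on the letter G.
A diminished fourth spans 4 semitones, so C# moves to pitch class 9. On the letter G that is G##.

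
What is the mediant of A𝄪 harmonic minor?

Degree 3 takes the letter 2 steps above A, which is C.
In harmonic minor, degree 3 sits 3 semitones above the tonic. A## + 3 semitones is pitch class 2, spelled on C as C##.

C##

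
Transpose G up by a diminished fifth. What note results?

Db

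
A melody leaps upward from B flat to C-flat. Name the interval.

minor second

Counting letters B–C gives a second.
Bb→Cb = 1 semitone, 1 narrower than the major second (2), so minor.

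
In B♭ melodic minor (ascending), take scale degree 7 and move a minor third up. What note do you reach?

Scale degree 7 of Bb melodic minor (ascending) is A.
A minor third (3 semitones) above A lands on the letter C, giving C.

C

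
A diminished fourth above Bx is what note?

E#

A fourth above B lands on the letter E.
A diminished fourth spans 4 semitones, so B## moves to pitch class 5. On the letter E that is E#.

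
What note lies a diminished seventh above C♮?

A seventh above C lands on the letter B.
A diminished seventh spans 9 semitones, so C moves to pitch class 9. On the letter B that is Bbb.

Bbb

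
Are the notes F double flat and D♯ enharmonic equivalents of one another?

Fbb = pitch class 3 and D# = pitch class 3 — the same pitch class, so they are enharmonic equivalents.

Yes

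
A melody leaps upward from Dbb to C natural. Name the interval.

augmented seventh

Counting letters D–E–F–G–A–B–C gives a seventh.
Dbb→C = 12 semitones, 1 wider than the major seventh (11), so augmented.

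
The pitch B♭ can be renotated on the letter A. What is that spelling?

A#

Plain A sits 1 semitone below Bb, so on the letter A the same pitch needs a sharp: A#.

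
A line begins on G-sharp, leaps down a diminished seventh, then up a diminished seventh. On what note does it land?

A diminished seventh down from G# is A## (letter A, 9 semitones down).
A diminished seventh up from A## is G# (letter G, 9 semitones up).

G#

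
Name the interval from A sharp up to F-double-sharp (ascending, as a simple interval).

The letter names run A→F, a span of 5 letter steps, so the interval is some kind of sixth.
A# to F## is 9 semitones. A major sixth is 9, so 9 makes it major.

major sixth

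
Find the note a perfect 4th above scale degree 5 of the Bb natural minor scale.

Scale degree 5 of Bb natural minor is F.
A perfect fourth (5 semitones) above F lands on the letter B, giving Bb.

Bb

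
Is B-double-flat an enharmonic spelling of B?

No

Two spellings are enharmonically equivalent only if they share a pitch class.
Here Bbb → 9, B → 11; 9 ≠ 11, so they are not.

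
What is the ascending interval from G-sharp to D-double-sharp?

augmented fifth

The letter names run G→D, a span of 4 letter steps, so the interval is some kind of fifth.
G# to D## is 8 semitones. A perfect fifth is 7, so 8 makes it augmented.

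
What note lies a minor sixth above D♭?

Bbb

D up a major sixth is B, so the target letter is B.
From Db, a minor sixth is 8 semitones up: Bbb.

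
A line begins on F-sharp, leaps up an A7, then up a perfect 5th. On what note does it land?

An augmented seventh up from F# is E## (letter E, 12 semitones up).
A perfect fifth up from E## is B## (letter B, 7 semitones up).

B##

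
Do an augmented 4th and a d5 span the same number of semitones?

An augmented fourth spans 6 semitones; a diminished fifth spans 6.
They are enharmonically equivalent.

Yes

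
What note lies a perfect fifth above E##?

A fifth above E lands on the letter B.
A perfect fifth spans 7 semitones, so E## moves to pitch class 1. On the letter B that is B##.

B##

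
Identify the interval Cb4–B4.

The letter names run C→B, a span of 6 letter steps, so the interval is some kind of seventh.
Cb to B is 12 semitones. A major seventh is 11, so 12 makes it augmented.

augmented seventh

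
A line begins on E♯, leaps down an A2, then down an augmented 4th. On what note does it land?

Ab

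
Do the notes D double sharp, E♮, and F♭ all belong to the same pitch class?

Yes

D## = pitch class 4 and E = pitch class 4 and Fb = pitch class 4 — the same pitch class, so they are enharmonic equivalents.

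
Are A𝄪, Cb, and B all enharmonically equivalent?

A## = pitch class 11 and Cb = pitch class 11 and B = pitch class 11 — the same pitch class, so they are enharmonic equivalents.

Yes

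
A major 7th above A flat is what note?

A up a major seventh is G#, so the target letter is G.
From Ab, a major seventh is 11 semitones up: G.

G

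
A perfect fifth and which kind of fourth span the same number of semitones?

doubly augmented

A perfect fifth spans 7 semitones.
A fourth spanning 7 semitones is doubly augmented (the perfect fourth is 5).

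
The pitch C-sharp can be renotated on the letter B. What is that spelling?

B##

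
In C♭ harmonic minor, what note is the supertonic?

Db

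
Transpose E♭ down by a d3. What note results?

A third below E lands on the letter C.
A diminished third spans 2 semitones, so Eb moves to pitch class 1. On the letter C that is C#.

C#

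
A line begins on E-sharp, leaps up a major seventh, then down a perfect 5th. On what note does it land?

G##

A major seventh up from E# is D## (letter D, 11 semitones up).
A perfect fifth down from D## is G## (letter G, 7 semitones down).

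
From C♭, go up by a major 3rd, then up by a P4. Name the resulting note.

Ab

A major third up from Cb is Eb (letter E, 4 semitones up).
A perfect fourth up from Eb is Ab (letter A, 5 semitones up).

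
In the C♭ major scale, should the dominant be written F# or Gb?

Gb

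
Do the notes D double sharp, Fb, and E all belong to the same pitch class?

D## is pitch class 4; Fb is pitch class 4; E is pitch class 4.
All spellings map to pitch class 4, so they are enharmonically equivalent.

Yes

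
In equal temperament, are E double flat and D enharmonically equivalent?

Ebb is pitch class 2; D is pitch class 2.
All spellings map to pitch class 2, so they are enharmonically equivalent.

Yes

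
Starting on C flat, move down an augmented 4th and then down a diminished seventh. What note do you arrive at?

An augmented fourth down from Cb is Gbb (letter G, 6 semitones down).
A diminished seventh down from Gbb is Ab (letter A, 9 semitones down).

Ab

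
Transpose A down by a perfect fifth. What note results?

D

A down a perfect fifth is D, so the target letter is D.
From A, a perfect fifth is 7 semitones down: D.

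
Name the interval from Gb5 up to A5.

augmented second

The letter names run G→A, a span of 1 letter step, so the interval is some kind of second.
Gb to A is 3 semitones. A major second is 2, so 3 makes it augmented.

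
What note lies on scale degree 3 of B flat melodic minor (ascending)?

Db

Degree 3 takes the letter 2 steps above B, which is D.
In melodic minor (ascending), degree 3 sits 3 semitones above the tonic. Bb + 3 semitones is pitch class 1, spelled on D as Db.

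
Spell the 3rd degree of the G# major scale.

B#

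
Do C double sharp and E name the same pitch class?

No

Two spellings are enharmonically equivalent only if they share a pitch class.
Here C## → 2, E → 4; 2 ≠ 4, so they are not.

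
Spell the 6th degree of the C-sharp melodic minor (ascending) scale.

A#

The C# melodic minor (ascending) scale runs C# D# E F# G# A# B#.
Degree 6 is A#.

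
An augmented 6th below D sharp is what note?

D down a major sixth is F, so the target letter is F.
From D#, an augmented sixth is 10 semitones down: F.

F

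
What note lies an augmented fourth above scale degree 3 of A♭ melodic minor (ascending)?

Scale degree 3 of Ab melodic minor (ascending) is Cb.
An augmented fourth (6 semitones) above Cb lands on the letter F, giving F.

F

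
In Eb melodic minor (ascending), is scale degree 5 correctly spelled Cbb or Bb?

Bb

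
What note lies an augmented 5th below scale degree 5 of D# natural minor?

D

Scale degree 5 of D# natural minor is A#.
An augmented fifth (8 semitones) below A# lands on the letter D, giving D.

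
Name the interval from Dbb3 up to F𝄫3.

minor third

The letter names run D→F, a span of 2 letter steps, so the interval is some kind of third.
Dbb to Fbb is 3 semitones. A major third is 4, so 3 makes it minor.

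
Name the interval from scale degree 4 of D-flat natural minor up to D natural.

augmented fifth

Scale degree 4 of Db natural minor is Gb.
Gb up to D: letters G→D make it a fifth; 8 semitones makes it augmented.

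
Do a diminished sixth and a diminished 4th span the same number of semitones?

A diminished sixth spans 7 semitones; a diminished fourth spans 4.
The spans differ, so they are not enharmonic equivalents.

No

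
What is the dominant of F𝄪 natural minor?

C##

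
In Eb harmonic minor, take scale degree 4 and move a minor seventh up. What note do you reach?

Gb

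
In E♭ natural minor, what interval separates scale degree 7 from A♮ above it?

Scale degree 7 of Eb natural minor is Db.
Db up to A: letters D→A make it a fifth; 8 semitones makes it augmented.

augmented fifth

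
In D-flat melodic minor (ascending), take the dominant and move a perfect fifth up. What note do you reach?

Eb

The dominant of Db melodic minor (ascending) is Ab.
A perfect fifth (7 semitones) above Ab lands on the letter E, giving Eb.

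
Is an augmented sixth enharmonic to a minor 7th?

An augmented sixth spans 10 semitones; a minor seventh spans 10.
They are enharmonically equivalent.

Yes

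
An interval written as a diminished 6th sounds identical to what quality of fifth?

perfect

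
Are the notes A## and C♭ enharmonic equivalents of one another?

Yes

A## = pitch class 11 and Cb = pitch class 11 — the same pitch class, so they are enharmonic equivalents.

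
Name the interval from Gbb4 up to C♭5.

The letter names run G→C, a span of 3 letter steps, so the interval is some kind of fourth.
Gbb to Cb is 6 semitones. A perfect fourth is 5, so 6 makes it augmented.

augmented fourth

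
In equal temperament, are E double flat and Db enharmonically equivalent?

Ebb is pitch class 2; Db is pitch class 1.
The pitch classes differ (2 vs. 1), so they are not enharmonic equivalents.

No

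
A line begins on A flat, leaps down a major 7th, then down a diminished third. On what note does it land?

G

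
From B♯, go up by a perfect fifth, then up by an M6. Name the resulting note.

D##

A perfect fifth up from B# is F## (letter F, 7 semitones up).
A major sixth up from F## is D## (letter D, 9 semitones up).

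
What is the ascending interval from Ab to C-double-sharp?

doubly augmented third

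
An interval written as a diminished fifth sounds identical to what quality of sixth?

A diminished fifth spans 6 semitones.
A sixth spanning 6 semitones is doubly diminished (the major sixth is 9).

doubly diminished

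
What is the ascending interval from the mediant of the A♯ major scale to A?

diminished sixth

The mediant of A# major is C##.
C## up to A: letters C→A make it a sixth; 7 semitones makes it diminished.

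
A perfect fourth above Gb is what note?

Cb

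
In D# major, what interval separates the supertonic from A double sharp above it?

The supertonic of D# major is E#.
E# up to A##: letters E→A make it a fourth; 6 semitones makes it augmented.

augmented fourth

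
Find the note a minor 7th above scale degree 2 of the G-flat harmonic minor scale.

Scale degree 2 of Gb harmonic minor is Ab.
A minor seventh (10 semitones) above Ab lands on the letter G, giving Gb.

Gb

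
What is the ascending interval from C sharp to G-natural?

diminished fifth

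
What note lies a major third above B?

B up a major third is D#, so the target letter is D.
From B, a major third is 4 semitones up: D#.

D#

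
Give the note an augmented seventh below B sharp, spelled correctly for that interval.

C

A seventh below B lands on the letter C.
An augmented seventh spans 12 semitones, so B# moves to pitch class 0. On the letter C that is C.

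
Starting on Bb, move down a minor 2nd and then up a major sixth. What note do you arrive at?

F#

A minor second down from Bb is A (letter A, 1 semitone down).
A major sixth up from A is F# (letter F, 9 semitones up).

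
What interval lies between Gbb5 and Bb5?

augmented third

The letter names run G→B, a span of 2 letter steps, so the interval is some kind of third.
Gbb to Bb is 5 semitones. A major third is 4, so 5 makes it augmented.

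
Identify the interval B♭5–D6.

major third

The letter names run B→D, a span of 2 letter steps, so the interval is some kind of third.
Bb to D is 4 semitones. A major third is 4, so 4 makes it major.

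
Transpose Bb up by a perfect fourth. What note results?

A fourth above B lands on the letter E.
A perfect fourth spans 5 semitones, so Bb moves to pitch class 3. On the letter E that is Eb.

Eb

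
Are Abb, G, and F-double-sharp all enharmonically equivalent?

Abb = pitch class 7 and G = pitch class 7 and F## = pitch class 7 — the same pitch class, so they are enharmonic equivalents.

Yes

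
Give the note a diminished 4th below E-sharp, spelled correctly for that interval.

B##

A fourth below E lands on the letter B.
A diminished fourth spans 4 semitones, so E# moves to pitch class 1. On the letter B that is B##.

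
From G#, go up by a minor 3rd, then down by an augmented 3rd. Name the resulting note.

A minor third up from G# is B (letter B, 3 semitones up).
An augmented third down from B is Gb (letter G, 5 semitones down).

Gb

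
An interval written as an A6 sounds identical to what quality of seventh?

minor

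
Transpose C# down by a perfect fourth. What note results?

G#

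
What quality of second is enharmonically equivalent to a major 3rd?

doubly augmented

A major third spans 4 semitones.
A second spanning 4 semitones is doubly augmented (the major second is 2).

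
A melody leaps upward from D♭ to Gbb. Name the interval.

Counting letters D–E–F–G gives a fourth.
Db→Gbb = 4 semitones, 1 narrower than the perfect fourth (5), so diminished.

diminished fourth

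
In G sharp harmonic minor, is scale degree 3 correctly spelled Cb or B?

Each scale degree takes a distinct letter name. Degree 3 of a scale on G must use the letter B.
B and Cb are enharmonically the same pitch, but only B uses the letter B, so it is the correct spelling here.

B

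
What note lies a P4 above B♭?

A fourth above B lands on the letter E.
A perfect fourth spans 5 semitones, so Bb moves to pitch class 3. On the letter E that is Eb.

Eb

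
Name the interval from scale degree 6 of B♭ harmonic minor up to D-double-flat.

diminished fifth

Scale degree 6 of Bb harmonic minor is Gb.
Gb up to Dbb: letters G→D make it a fifth; 6 semitones makes it diminished.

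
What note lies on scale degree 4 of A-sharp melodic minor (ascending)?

The A# melodic minor (ascending) scale runs A# B# C# D# E# F## G##.
Degree 4 is D#.

D#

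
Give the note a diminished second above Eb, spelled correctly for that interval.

Fbb

E up a major second is F#, so the target letter is F.
From Eb, a diminished second is 0 semitones up: Fbb.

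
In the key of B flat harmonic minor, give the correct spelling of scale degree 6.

The Bb harmonic minor scale runs Bb C Db Eb F Gb A.
Degree 6 is Gb.

Gb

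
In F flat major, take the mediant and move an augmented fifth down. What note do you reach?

The mediant of Fb major is Ab.
An augmented fifth (8 semitones) below Ab lands on the letter D, giving Dbb.

Dbb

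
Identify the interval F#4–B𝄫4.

doubly diminished fourth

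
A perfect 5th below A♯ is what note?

A fifth below A lands on the letter D.
A perfect fifth spans 7 semitones, so A# moves to pitch class 3. On the letter D that is D#.

D#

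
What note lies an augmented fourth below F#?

A fourth below F lands on the letter C.
An augmented fourth spans 6 semitones, so F# moves to pitch class 0. On the letter C that is C.

C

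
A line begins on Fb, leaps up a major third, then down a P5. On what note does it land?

Db

A major third up from Fb is Ab (letter A, 4 semitones up).
A perfect fifth down from Ab is Db (letter D, 7 semitones down).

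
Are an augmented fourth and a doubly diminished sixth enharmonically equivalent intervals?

Yes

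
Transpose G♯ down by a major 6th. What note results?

A sixth below G lands on the letter B.
A major sixth spans 9 semitones, so G# moves to pitch class 11. On the letter B that is B.

B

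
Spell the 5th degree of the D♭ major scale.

The Db major scale runs Db Eb F Gb Ab Bb C.
Degree 5 is Ab.

Ab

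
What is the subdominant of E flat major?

Ab

Degree 4 takes the letter 3 steps above E, which is A.
In major, degree 4 sits 5 semitones above the tonic. Eb + 5 semitones is pitch class 8, spelled on A as Ab.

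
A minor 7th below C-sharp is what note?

A seventh below C lands on the letter D.
A minor seventh spans 10 semitones, so C# moves to pitch class 3. On the letter D that is D#.

D#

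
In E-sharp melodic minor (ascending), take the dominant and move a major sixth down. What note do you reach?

D#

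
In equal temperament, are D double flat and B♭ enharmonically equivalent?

Two spellings are enharmonically equivalent only if they share a pitch class.
Here Dbb → 0, Bb → 10; 0 ≠ 10, so they are not.

No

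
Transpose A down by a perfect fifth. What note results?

A down a perfect fifth is D, so the target letter is D.
From A, a perfect fifth is 7 semitones down: D.

D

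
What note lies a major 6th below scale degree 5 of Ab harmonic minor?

Gb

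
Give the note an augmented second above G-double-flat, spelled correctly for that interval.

Ab

G up a major second is A, so the target letter is A.
From Gbb, an augmented second is 3 semitones up: Ab.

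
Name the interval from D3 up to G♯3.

augmented fourth

The letter names run D→G, a span of 3 letter steps, so the interval is some kind of fourth.
D to G# is 6 semitones. A perfect fourth is 5, so 6 makes it augmented.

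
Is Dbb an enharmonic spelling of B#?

Yes

Dbb = pitch class 0 and B# = pitch class 0 — the same pitch class, so they are enharmonic equivalents.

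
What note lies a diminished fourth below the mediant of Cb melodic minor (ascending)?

Bb

The mediant of Cb melodic minor (ascending) is Ebb.
A diminished fourth (4 semitones) below Ebb lands on the letter B, giving Bb.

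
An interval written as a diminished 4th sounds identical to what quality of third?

A diminished fourth spans 4 semitones.
A third spanning 4 semitones is major (the major third is 4).

major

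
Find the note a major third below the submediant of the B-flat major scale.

The submediant of Bb major is G.
A major third (4 semitones) below G lands on the letter E, giving Eb.

Eb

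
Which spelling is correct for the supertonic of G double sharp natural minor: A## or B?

A##

Each scale degree takes a distinct letter name. Degree 2 of a scale on G must use the letter A.
A## and B are enharmonically the same pitch, but only A## uses the letter A, so it is the correct spelling here.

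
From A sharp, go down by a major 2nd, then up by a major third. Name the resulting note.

A major second down from A# is G# (letter G, 2 semitones down).
A major third up from G# is B# (letter B, 4 semitones up).

B#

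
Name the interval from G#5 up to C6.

The letter names run G→C, a span of 3 letter steps, so the interval is some kind of fourth.
G# to C is 4 semitones. A perfect fourth is 5, so 4 makes it diminished.

diminished fourth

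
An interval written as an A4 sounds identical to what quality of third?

An augmented fourth spans 6 semitones.
A third spanning 6 semitones is doubly augmented (the major third is 4).

doubly augmented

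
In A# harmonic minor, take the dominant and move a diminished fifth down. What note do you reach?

A##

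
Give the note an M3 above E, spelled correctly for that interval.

G#

A third above E lands on the letter G.
A major third spans 4 semitones, so E moves to pitch class 8. On the letter G that is G#.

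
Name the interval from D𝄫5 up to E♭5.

augmented second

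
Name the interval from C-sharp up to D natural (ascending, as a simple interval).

minor second

Counting letters C–D gives a second.
C#→D = 1 semitone, 1 narrower than the major second (2), so minor.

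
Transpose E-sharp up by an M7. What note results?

E up a major seventh is D#, so the target letter is D.
From E#, a major seventh is 11 semitones up: D##.

D##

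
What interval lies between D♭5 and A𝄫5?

diminished fifth

Counting letters D–E–F–G–A gives a fifth.
Db→Abb = 6 semitones, 1 narrower than the perfect fifth (7), so diminished.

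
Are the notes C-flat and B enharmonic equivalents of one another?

Cb = pitch class 11 and B = pitch class 11 — the same pitch class, so they are enharmonic equivalents.

Yes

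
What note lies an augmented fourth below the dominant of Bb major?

Cb

The dominant of Bb major is F.
An augmented fourth (6 semitones) below F lands on the letter C, giving Cb.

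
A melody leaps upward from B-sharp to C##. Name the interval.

Counting letters B–C gives a second.
B#→C## = 2 semitones, exactly the major second.

major second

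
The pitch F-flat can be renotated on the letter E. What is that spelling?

E

Fb is pitch class 4. The letter E alone is pitch class 4.
Pitch class 4 on E needs no accidental: E.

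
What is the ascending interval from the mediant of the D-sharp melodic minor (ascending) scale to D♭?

diminished sixth

The mediant of D# melodic minor (ascending) is F#.
F# up to Db: letters F→D make it a sixth; 7 semitones makes it diminished.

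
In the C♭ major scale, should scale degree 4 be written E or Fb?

Fb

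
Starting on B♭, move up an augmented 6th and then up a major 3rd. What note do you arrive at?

B#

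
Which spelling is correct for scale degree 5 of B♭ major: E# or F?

Each scale degree takes a distinct letter name. Degree 5 of a scale on B must use the letter F.
F and E# are enharmonically the same pitch, but only F uses the letter F, so it is the correct spelling here.

F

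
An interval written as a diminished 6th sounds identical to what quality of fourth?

doubly augmented

A diminished sixth spans 7 semitones.
A fourth spanning 7 semitones is doubly augmented (the perfect fourth is 5).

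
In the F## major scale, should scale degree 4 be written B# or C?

B#

Each scale degree takes a distinct letter name. Degree 4 of a scale on F must use the letter B.
B# and C are enharmonically the same pitch, but only B# uses the letter B, so it is the correct spelling here.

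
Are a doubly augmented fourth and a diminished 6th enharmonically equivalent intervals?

A doubly augmented fourth spans 7 semitones; a diminished sixth spans 7.
They are enharmonically equivalent.

Yes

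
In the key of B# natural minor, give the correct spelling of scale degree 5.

The B# natural minor scale runs B# C## D# E# F## G# A#.
Degree 5 is F##.

F##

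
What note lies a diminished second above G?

A second above G lands on the letter A.
A diminished second spans 0 semitones, so G moves to pitch class 7. On the letter A that is Abb.

Abb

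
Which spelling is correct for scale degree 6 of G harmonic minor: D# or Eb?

Each scale degree takes a distinct letter name. Degree 6 of a scale on G must use the letter E.
Eb and D# are enharmonically the same pitch, but only Eb uses the letter E, so it is the correct spelling here.

Eb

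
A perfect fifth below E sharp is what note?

A#

A fifth below E lands on the letter A.
A perfect fifth spans 7 semitones, so E# moves to pitch class 10. On the letter A that is A#.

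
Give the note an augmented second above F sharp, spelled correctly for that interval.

F up a major second is G, so the target letter is G.
From F#, an augmented second is 3 semitones up: G##.

G##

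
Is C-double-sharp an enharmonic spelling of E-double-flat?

Yes

C## = pitch class 2 and Ebb = pitch class 2 — the same pitch class, so they are enharmonic equivalents.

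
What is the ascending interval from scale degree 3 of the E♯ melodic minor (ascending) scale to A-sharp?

Scale degree 3 of E# melodic minor (ascending) is G#.
G# up to A#: letters G→A make it a second; 2 semitones makes it major.

major second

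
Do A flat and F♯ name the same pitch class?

No

Ab is pitch class 8; F# is pitch class 6.
The pitch classes differ (8 vs. 6), so they are not enharmonic equivalents.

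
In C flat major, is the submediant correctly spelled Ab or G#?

Ab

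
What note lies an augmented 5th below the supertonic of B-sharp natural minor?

The supertonic of B# natural minor is C##.
An augmented fifth (8 semitones) below C## lands on the letter F, giving F#.

F#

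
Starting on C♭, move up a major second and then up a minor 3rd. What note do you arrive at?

A major second up from Cb is Db (letter D, 2 semitones up).
A minor third up from Db is Fb (letter F, 3 semitones up).

Fb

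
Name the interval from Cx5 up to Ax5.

major sixth

Counting letters C–D–E–F–G–A gives a sixth.
C##→A## = 9 semitones, exactly the major sixth.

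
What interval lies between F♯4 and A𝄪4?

augmented third

The letter names run F→A, a span of 2 letter steps, so the interval is some kind of third.
F# to A## is 5 semitones. A major third is 4, so 5 makes it augmented.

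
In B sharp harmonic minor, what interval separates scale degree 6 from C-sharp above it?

perfect fourth

Scale degree 6 of B# harmonic minor is G#.
G# up to C#: letters G→C make it a fourth; 5 semitones makes it perfect.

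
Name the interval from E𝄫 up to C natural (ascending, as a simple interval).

augmented sixth

Counting letters E–F–G–A–B–C gives a sixth.
Ebb→C = 10 semitones, 1 wider than the major sixth (9), so augmented.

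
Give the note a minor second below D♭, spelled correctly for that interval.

A second below D lands on the letter C.
A minor second spans 1 semitone, so Db moves to pitch class 0. On the letter C that is C.

C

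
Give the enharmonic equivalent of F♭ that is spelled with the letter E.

E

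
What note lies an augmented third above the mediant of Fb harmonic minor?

The mediant of Fb harmonic minor is Abb.
An augmented third (5 semitones) above Abb lands on the letter C, giving C.

C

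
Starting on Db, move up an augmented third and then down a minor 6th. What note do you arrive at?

An augmented third up from Db is F# (letter F, 5 semitones up).
A minor sixth down from F# is A# (letter A, 8 semitones down).

A#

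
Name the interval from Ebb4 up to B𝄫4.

perfect fifth

Counting letters E–F–G–A–B gives a fifth.
Ebb→Bbb = 7 semitones, exactly the perfect fifth.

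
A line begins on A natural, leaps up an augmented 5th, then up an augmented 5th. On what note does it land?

An augmented fifth up from A is E# (letter E, 8 semitones up).
An augmented fifth up from E# is B## (letter B, 8 semitones up).

B##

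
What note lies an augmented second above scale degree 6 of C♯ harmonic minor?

Scale degree 6 of C# harmonic minor is A.
An augmented second (3 semitones) above A lands on the letter B, giving B#.

B#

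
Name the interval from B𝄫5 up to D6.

augmented third

The letter names run B→D, a span of 2 letter steps, so the interval is some kind of third.
Bbb to D is 5 semitones. A major third is 4, so 5 makes it augmented.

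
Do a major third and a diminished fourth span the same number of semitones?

Yes

A major third spans 4 semitones; a diminished fourth spans 4.
They are enharmonically equivalent.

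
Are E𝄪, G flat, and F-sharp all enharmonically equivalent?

Yes

E## = pitch class 6 and Gb = pitch class 6 and F# = pitch class 6 — the same pitch class, so they are enharmonic equivalents.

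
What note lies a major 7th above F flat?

F up a major seventh is E, so the target letter is E.
From Fb, a major seventh is 11 semitones up: Eb.

Eb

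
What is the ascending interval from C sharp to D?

minor second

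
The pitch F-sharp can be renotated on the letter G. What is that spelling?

Gb

F# is pitch class 6. The letter G alone is pitch class 7.
To reach pitch class 6 from G requires an offset of -1 semitone, i.e. flat: Gb.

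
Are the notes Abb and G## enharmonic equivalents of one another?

No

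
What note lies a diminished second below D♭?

C#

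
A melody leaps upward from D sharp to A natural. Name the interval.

The letter names run D→A, a span of 4 letter steps, so the interval is some kind of fifth.
D# to A is 6 semitones. A perfect fifth is 7, so 6 makes it diminished.

diminished fifth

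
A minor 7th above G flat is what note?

A seventh above G lands on the letter F.
A minor seventh spans 10 semitones, so Gb moves to pitch class 4. On the letter F that is Fb.

Fb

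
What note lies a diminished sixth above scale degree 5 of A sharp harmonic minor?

Scale degree 5 of A# harmonic minor is E#.
A diminished sixth (7 semitones) above E# lands on the letter C, giving C.

C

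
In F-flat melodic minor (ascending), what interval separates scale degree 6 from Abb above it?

Scale degree 6 of Fb melodic minor (ascending) is Db.
Db up to Abb: letters D→A make it a fifth; 6 semitones makes it diminished.

diminished fifth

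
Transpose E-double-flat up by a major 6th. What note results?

A sixth above E lands on the letter C.
A major sixth spans 9 semitones, so Ebb moves to pitch class 11. On the letter C that is Cb.

Cb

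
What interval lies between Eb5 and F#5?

augmented second

The letter names run E→F, a span of 1 letter step, so the interval is some kind of second.
Eb to F# is 3 semitones. A major second is 2, so 3 makes it augmented.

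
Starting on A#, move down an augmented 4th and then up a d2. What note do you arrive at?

An augmented fourth down from A# is E (letter E, 6 semitones down).
A diminished second up from E is Fb (letter F, 0 semitones up).

Fb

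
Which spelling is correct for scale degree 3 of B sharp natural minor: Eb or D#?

D#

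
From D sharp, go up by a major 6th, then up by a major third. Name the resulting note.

A major sixth up from D# is B# (letter B, 9 semitones up).
A major third up from B# is D## (letter D, 4 semitones up).

D##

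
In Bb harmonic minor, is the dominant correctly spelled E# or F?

Each scale degree takes a distinct letter name. Degree 5 of a scale on B must use the letter F.
F and E# are enharmonically the same pitch, but only F uses the letter F, so it is the correct spelling here.

F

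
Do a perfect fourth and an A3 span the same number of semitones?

A perfect fourth spans 5 semitones; an augmented third spans 5.
They are enharmonically equivalent.

Yes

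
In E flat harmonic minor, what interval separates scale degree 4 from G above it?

Scale degree 4 of Eb harmonic minor is Ab.
Ab up to G: letters A→G make it a seventh; 11 semitones makes it major.

major seventh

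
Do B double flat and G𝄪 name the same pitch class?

Bbb is pitch class 9; G## is pitch class 9.
All spellings map to pitch class 9, so they are enharmonically equivalent.

Yes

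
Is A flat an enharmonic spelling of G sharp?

Ab = pitch class 8 and G# = pitch class 8 — the same pitch class, so they are enharmonic equivalents.

Yes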